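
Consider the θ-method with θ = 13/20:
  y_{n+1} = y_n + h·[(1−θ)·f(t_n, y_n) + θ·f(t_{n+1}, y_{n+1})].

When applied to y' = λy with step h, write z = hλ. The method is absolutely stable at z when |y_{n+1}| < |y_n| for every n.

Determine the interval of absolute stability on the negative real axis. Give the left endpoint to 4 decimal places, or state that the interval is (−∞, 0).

Set f=λy, z=hλ:
  y_{n+1} = y_n + z·[7/20·y_n + 13/20·y_{n+1}] ⇒ (1 − 13/20z)y_{n+1} = (1 + 7/20z)y_n
  Hence R(z) = (1 + 7/20z)/(1 − 13/20z).

Boundary: |R(x)|=1, x<0.
x=-1.72: |R|=0.1879
x=-2: |R|=0.1304
x=-10: |R|=0.3333
x=-100: |R|=0.5152
θ=13/20≥1/2 ⇒ |1+7/20x|<|1−13/20x| ∀x<0 ⇒ interval (−∞,0).

interval (−∞, 0).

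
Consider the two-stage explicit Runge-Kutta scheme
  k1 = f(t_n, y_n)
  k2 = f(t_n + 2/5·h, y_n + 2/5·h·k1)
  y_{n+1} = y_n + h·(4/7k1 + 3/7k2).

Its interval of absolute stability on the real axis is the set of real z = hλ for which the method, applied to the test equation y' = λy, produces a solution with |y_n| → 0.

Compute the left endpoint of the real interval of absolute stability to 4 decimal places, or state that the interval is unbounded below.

Test eqn y'=λy, z=hλ:
  k1=λy_n ⇒ h·k1=z·y_n;  k2=λ(1+2/5z)y_n ⇒ h·k2=z(1+2/5z)y_n
  y_{n+1}/y_n = 1 + 4/7z + 3/7z(1+2/5z) = 1 + z + 6/35z²
  Hence R(z) = 1 + z + 6/35z².

Find x<0 with |R(x)|<1.
x=-0.72: |R|=0.3689
R=1: x+6/35x²=0 ⇒ x=−35/6=-5.8333; min R=1−1/(4·6/35)=-0.4583>−1
Confirm numerically:
  x=-5.442: |R|=0.63492 <1
  x=-4.698: |R|=0.08563 <1
  x=-3.540: |R|=0.39173 <1
  x=-6.267: |R|=1.46591 >1
  x=-6.195: |R|=1.38409 >1
  x=-5.888: |R|=1.05518 >1
Stable set (-5.8333, 0).

z* = -5.8333.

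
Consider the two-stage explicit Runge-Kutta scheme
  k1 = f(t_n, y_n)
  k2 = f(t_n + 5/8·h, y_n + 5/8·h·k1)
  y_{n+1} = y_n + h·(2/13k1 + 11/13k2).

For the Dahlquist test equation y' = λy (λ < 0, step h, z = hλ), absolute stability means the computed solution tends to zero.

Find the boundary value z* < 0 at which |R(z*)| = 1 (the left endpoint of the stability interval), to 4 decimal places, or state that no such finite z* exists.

z* = -1.8909.

With y'=λy (z=hλ):
  k1=λy_n ⇒ h·k1=z·y_n;  k2=λ(1+5/8z)y_n ⇒ h·k2=z(1+5/8z)y_n
  y_{n+1}/y_n = 1 + 2/13z + 11/13z(1+5/8z) = 1 + z + 55/104z²
  Hence R(z) = 1 + z + 55/104z².

Need |R(x)|<1, x<0.
x=-0.95: |R|=0.5273
R=1: x+55/104x²=0 ⇒ x=−104/55=-1.8909; min R=1−1/(4·55/104)=0.5273>−1
Confirm numerically:
  x=-1.693: |R|=0.82280 <1
  x=-1.383: |R|=0.62852 <1
  x=-0.849: |R|=0.53219 <1
  x=-2.202: |R|=1.36227 >1
  x=-2.064: |R|=1.18894 >1
So |R|<1 on (-1.8909, 0).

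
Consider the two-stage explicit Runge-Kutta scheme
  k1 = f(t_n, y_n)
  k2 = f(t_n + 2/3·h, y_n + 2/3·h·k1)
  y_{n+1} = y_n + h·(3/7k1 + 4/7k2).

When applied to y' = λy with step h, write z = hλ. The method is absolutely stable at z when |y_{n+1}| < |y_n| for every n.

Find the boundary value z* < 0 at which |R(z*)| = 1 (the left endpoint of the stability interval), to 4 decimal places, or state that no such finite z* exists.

Test eqn y'=λy, z=hλ:
  k1=λy_n ⇒ h·k1=z·y_n;  k2=λ(1+2/3z)y_n ⇒ h·k2=z(1+2/3z)y_n
  y_{n+1}/y_n = 1 + 3/7z + 4/7z(1+2/3z) = 1 + z + 8/21z²
  so R(z) = 1 + z + 8/21z².

Need |R(x)|<1, x<0.
x=-0.78: |R|=0.4518
R=1: x+8/21x²=0 ⇒ x=−21/8=-2.6250; min R=1−1/(4·8/21)=0.3438>−1
Confirm numerically:
  x=-2.292: |R|=0.70924 <1
  x=-1.487: |R|=0.35535 <1
  x=-1.283: |R|=0.34408 <1
  x=-1.153: |R|=0.35344 <1
  x=-3.142: |R|=1.61882 >1
  x=-3.129: |R|=1.60077 >1
  x=-2.725: |R|=1.10381 >1
Interval (-2.6250, 0).

left endpoint -2.6250.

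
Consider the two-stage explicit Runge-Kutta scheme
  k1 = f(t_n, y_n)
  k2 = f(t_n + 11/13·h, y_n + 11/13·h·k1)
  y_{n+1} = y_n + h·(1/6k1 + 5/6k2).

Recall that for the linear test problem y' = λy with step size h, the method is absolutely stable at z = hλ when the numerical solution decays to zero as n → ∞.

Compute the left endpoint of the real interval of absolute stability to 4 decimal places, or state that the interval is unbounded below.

Set f=λy, z=hλ:
  k1=λy_n ⇒ h·k1=z·y_n;  k2=λ(1+11/13z)y_n ⇒ h·k2=z(1+11/13z)y_n
  y_{n+1}/y_n = 1 + 1/6z + 5/6z(1+11/13z) = 1 + z + 55/78z²
  ⇒ R(z) = 1 + z + 55/78z².

Solve |R(x)|<1 on ℝ⁻.
x=-0.78: |R|=0.6490
R=1: x+55/78x²=0 ⇒ x=−78/55=-1.4182; min R=1−1/(4·55/78)=0.6455>−1
Confirm numerically:
  x=-1.344: |R|=0.92970 <1
  x=-1.324: |R|=0.91207 <1
  x=-1.216: |R|=0.82664 <1
  x=-0.979: |R|=0.69682 <1
  x=-1.922: |R|=1.68280 >1
  x=-1.899: |R|=1.64383 >1
Interval (-1.4182, 0).

left endpoint -1.4182.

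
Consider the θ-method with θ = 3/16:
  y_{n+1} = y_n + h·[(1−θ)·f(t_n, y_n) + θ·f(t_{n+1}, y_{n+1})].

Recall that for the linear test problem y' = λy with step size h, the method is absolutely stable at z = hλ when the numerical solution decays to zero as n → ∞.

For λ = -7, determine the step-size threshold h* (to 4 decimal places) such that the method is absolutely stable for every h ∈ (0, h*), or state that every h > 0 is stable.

(-3.2000,0); λ=-7 ⇒ h* = (16/5)/7 = 0.4571.

Set f=λy, z=hλ:
  y_{n+1} = y_n + z·[13/16·y_n + 3/16·y_{n+1}] ⇒ (1 − 3/16z)y_{n+1} = (1 + 13/16z)y_n
  Hence R(z) = (1 + 13/16z)/(1 − 3/16z).

Need |R(x)|<1, x<0.
x=-0.98: |R|=0.1721
R=−1: 1+13/16x = −1+3/16x ⇒ -5/8x=2 ⇒ x=2/(-5/8)=-3.2000
Confirm numerically:
  x=-3.100: |R|=0.96047 <1
  x=-2.514: |R|=0.70861 <1
  x=-1.574: |R|=0.21533 <1
  x=-1.386: |R|=0.10011 <1
  x=-3.685: |R|=1.17926 >1
  x=-3.525: |R|=1.12230 >1
Stable set (-3.2000, 0).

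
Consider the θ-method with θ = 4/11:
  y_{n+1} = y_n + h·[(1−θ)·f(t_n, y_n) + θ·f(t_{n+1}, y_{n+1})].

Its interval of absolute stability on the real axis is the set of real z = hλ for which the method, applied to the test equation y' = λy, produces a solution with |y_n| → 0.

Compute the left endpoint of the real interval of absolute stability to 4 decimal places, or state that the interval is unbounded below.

With y'=λy (z=hλ):
  y_{n+1} = y_n + z·[7/11·y_n + 4/11·y_{n+1}] ⇒ (1 − 4/11z)y_{n+1} = (1 + 7/11z)y_n
  R(z) = (1 + 7/11z)/(1 − 4/11z).

Find x<0 with |R(x)|<1.
x=-0.89: |R|=0.3276
R=−1: 1+7/11x = −1+4/11x ⇒ -3/11x=2 ⇒ x=2/(-3/11)=-7.3333
Confirm numerically:
  x=-5.956: |R|=0.88135 <1
  x=-5.587: |R|=0.84290 <1
  x=-5.518: |R|=0.83533 <1
  x=-4.825: |R|=0.75165 <1
  x=-7.596: |R|=1.01904 >1
  x=-7.500: |R|=1.01220 >1
Stable set (-7.3333, 0).

left endpoint -7.3333.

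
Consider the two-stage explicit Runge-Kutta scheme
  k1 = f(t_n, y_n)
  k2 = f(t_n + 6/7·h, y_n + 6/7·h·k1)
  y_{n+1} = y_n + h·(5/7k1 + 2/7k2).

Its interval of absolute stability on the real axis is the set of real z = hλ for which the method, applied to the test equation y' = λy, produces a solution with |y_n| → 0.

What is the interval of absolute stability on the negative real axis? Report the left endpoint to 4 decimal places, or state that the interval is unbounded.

Test eqn y'=λy, z=hλ:
  k1=λy_n ⇒ h·k1=z·y_n;  k2=λ(1+6/7z)y_n ⇒ h·k2=z(1+6/7z)y_n
  y_{n+1}/y_n = 1 + 5/7z + 2/7z(1+6/7z) = 1 + z + 12/49z²
  R(z) = 1 + z + 12/49z².

Boundary: |R(x)|=1, x<0.
x=-0.73: |R|=0.4005
R=1: x+12/49x²=0 ⇒ x=−49/12=-4.0833; min R=1−1/(4·12/49)=-0.0208>−1
Confirm numerically:
  x=-3.761: |R|=0.70311 <1
  x=-3.248: |R|=0.33555 <1
  x=-3.030: |R|=0.21838 <1
  x=-2.470: |R|=0.02410 <1
  x=-4.290: |R|=1.21713 >1
  x=-4.289: |R|=1.21603 >1
  x=-4.248: |R|=1.17131 >1
So |R|<1 on (-4.0833, 0).

(-4.0833, 0).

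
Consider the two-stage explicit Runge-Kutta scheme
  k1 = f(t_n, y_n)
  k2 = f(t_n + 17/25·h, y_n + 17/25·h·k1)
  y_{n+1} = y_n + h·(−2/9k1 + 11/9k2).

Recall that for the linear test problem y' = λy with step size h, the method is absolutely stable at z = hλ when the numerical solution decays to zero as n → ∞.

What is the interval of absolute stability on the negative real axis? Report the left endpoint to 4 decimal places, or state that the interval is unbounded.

On y'=λy, z=hλ:
  k1=λy_n ⇒ h·k1=z·y_n;  k2=λ(1+17/25z)y_n ⇒ h·k2=z(1+17/25z)y_n
  y_{n+1}/y_n = 1 − 2/9z + 11/9z(1+17/25z) = 1 + z + 187/225z²
  R(z) = 1 + z + 187/225z².

Find x<0 with |R(x)|<1.
x=-1.4: |R|=1.2290
R=1: x+187/225x²=0 ⇒ x=−225/187=-1.2032; min R=1−1/(4·187/225)=0.6992>−1
Confirm numerically:
  x=-0.840: |R|=0.74643 <1
  x=-0.691: |R|=0.70584 <1
  x=-0.575: |R|=0.69979 <1
  x=-1.527: |R|=1.41093 >1
  x=-1.234: |R|=1.03158 >1
So |R|<1 on (-1.2032, 0).

z∈(-1.2032,0).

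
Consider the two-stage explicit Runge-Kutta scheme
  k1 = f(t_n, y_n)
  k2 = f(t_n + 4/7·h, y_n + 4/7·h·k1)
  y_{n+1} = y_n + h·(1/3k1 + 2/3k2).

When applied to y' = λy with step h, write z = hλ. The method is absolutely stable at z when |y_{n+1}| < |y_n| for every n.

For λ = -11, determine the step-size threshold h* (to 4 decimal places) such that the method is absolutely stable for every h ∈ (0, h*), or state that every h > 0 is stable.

Test eqn y'=λy, z=hλ:
  k1=λy_n ⇒ h·k1=z·y_n;  k2=λ(1+4/7z)y_n ⇒ h·k2=z(1+4/7z)y_n
  y_{n+1}/y_n = 1 + 1/3z + 2/3z(1+4/7z) = 1 + z + 8/21z²
  Hence R(z) = 1 + z + 8/21z².

Need |R(x)|<1, x<0.
x=-0.84: |R|=0.4288
R=1: x+8/21x²=0 ⇒ x=−21/8=-2.6250; min R=1−1/(4·8/21)=0.3438>−1
Confirm numerically:
  x=-2.578: |R|=0.95384 <1
  x=-1.911: |R|=0.48021 <1
  x=-1.425: |R|=0.34857 <1
  x=-3.213: |R|=1.71971 >1
  x=-3.044: |R|=1.48588 >1
Stable set (-2.6250, 0).

(-2.6250,0); λ=-11 ⇒ h* = (21/8)/11 = 0.2386.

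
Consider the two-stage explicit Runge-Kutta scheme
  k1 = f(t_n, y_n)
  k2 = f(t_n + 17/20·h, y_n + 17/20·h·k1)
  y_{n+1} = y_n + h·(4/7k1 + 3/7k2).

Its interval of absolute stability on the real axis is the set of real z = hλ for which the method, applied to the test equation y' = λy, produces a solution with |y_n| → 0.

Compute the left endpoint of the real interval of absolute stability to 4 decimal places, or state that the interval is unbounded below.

With y'=λy (z=hλ):
  k1=λy_n ⇒ h·k1=z·y_n;  k2=λ(1+17/20z)y_n ⇒ h·k2=z(1+17/20z)y_n
  y_{n+1}/y_n = 1 + 4/7z + 3/7z(1+17/20z) = 1 + z + 51/140z²
  ⇒ R(z) = 1 + z + 51/140z².

Boundary: |R(x)|=1, x<0.
x=-0.31: |R|=0.7250
R=1: x+51/140x²=0 ⇒ x=−140/51=-2.7451; min R=1−1/(4·51/140)=0.3137>−1
Confirm numerically:
  x=-2.533: |R|=0.80429 <1
  x=-1.935: |R|=0.42897 <1
  x=-1.575: |R|=0.32866 <1
  x=-1.331: |R|=0.31435 <1
  x=-3.172: |R|=1.49329 >1
  x=-3.008: |R|=1.28808 >1
  x=-2.793: |R|=1.04874 >1
So |R|<1 on (-2.7451, 0).

z* = -2.7451.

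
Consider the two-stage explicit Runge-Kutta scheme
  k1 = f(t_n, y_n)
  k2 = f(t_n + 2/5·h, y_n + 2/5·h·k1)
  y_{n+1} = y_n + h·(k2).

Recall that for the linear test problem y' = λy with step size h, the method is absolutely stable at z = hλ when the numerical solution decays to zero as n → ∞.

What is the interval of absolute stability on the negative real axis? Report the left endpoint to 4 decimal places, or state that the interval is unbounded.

Test eqn y'=λy, z=hλ:
  k1=λy_n ⇒ h·k1=z·y_n;  k2=λ(1+2/5z)y_n ⇒ h·k2=z(1+2/5z)y_n
  y_{n+1}/y_n = 1 + z(1+2/5z) = 1 + z + 2/5z²
  R(z) = 1 + z + 2/5z².

Solve |R(x)|<1 on ℝ⁻.
x=-1.1: |R|=0.3840
R=1: x+2/5x²=0 ⇒ x=−5/2=-2.5000; min R=1−1/(4·2/5)=0.3750>−1
Confirm numerically:
  x=-2.311: |R|=0.82529 <1
  x=-1.906: |R|=0.54713 <1
  x=-1.203: |R|=0.37588 <1
  x=-2.654: |R|=1.16349 >1
  x=-2.551: |R|=1.05204 >1
So |R|<1 on (-2.5000, 0).

z∈(-2.5000,0).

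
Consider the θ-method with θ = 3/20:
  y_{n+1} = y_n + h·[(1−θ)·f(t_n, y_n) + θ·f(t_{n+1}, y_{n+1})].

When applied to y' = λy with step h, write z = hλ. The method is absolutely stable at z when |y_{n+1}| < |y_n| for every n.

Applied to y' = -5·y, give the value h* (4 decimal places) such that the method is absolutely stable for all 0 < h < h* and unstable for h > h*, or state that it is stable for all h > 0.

Set f=λy, z=hλ:
  y_{n+1} = y_n + z·[17/20·y_n + 3/20·y_{n+1}] ⇒ (1 − 3/20z)y_{n+1} = (1 + 17/20z)y_n
  so R(z) = (1 + 17/20z)/(1 − 3/20z).

Need |R(x)|<1, x<0.
x=-0.58: |R|=0.4664
R=−1: 1+17/20x = −1+3/20x ⇒ -7/10x=2 ⇒ x=2/(-7/10)=-2.8571
Confirm numerically:
  x=-2.685: |R|=0.91410 <1
  x=-1.521: |R|=0.23845 <1
  x=-1.330: |R|=0.10880 <1
  x=-3.412: |R|=1.25691 >1
  x=-3.178: |R|=1.15210 >1
  x=-3.168: |R|=1.14751 >1
Interval (-2.8571, 0).

(-2.8571,0); λ=-5 ⇒ h* = (20/7)/5 = 0.5714.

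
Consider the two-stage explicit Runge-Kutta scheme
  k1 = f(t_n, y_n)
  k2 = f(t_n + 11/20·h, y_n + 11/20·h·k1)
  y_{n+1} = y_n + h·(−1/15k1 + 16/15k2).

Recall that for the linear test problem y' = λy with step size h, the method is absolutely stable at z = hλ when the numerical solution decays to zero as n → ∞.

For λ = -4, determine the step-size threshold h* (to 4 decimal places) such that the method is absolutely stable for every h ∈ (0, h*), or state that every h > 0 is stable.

Set f=λy, z=hλ:
  k1=λy_n ⇒ h·k1=z·y_n;  k2=λ(1+11/20z)y_n ⇒ h·k2=z(1+11/20z)y_n
  y_{n+1}/y_n = 1 − 1/15z + 16/15z(1+11/20z) = 1 + z + 44/75z²
  ⇒ R(z) = 1 + z + 44/75z².

Boundary: |R(x)|=1, x<0.
x=-1.56: |R|=0.8677
R=1: x+44/75x²=0 ⇒ x=−75/44=-1.7045; min R=1−1/(4·44/75)=0.5739>−1
Confirm numerically:
  x=-0.932: |R|=0.57759 <1
  x=-0.716: |R|=0.58476 <1
  x=-0.714: |R|=0.58508 <1
  x=-2.203: |R|=1.64422 >1
  x=-2.160: |R|=1.57715 >1
  x=-1.803: |R|=1.10414 >1
Stable set (-1.7045, 0).

(-1.7045,0); λ=-4 ⇒ h* = (75/44)/4 = 0.4261.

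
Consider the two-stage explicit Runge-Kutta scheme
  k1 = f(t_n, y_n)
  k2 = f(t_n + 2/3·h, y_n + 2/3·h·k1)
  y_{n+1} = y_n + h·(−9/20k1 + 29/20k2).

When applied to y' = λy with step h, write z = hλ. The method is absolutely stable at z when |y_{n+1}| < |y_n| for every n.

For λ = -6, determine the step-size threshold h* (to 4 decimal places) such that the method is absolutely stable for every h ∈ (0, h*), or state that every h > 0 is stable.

With y'=λy (z=hλ):
  k1=λy_n ⇒ h·k1=z·y_n;  k2=λ(1+2/3z)y_n ⇒ h·k2=z(1+2/3z)y_n
  y_{n+1}/y_n = 1 − 9/20z + 29/20z(1+2/3z) = 1 + z + 29/30z²
  R(z) = 1 + z + 29/30z².

Find x<0 with |R(x)|<1.
x=-0.6: |R|=0.7480
R=1: x+29/30x²=0 ⇒ x=−30/29=-1.0345; min R=1−1/(4·29/30)=0.7414>−1
Confirm numerically:
  x=-0.955: |R|=0.92662 <1
  x=-0.682: |R|=0.76762 <1
  x=-0.558: |R|=0.74299 <1
  x=-1.122: |R|=1.09492 >1
  x=-1.110: |R|=1.08103 >1
  x=-1.085: |R|=1.05298 >1
Stable set (-1.0345, 0).

(-1.0345,0); λ=-6 ⇒ h* = (30/29)/6 = 0.1724.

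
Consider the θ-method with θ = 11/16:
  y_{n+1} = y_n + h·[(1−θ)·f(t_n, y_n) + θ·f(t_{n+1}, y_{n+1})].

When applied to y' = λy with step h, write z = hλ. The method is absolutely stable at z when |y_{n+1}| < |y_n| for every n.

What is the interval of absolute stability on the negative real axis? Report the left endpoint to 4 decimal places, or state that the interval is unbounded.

interval (−∞, 0).

Set f=λy, z=hλ:
  y_{n+1} = y_n + z·[5/16·y_n + 11/16·y_{n+1}] ⇒ (1 − 11/16z)y_{n+1} = (1 + 5/16z)y_n
  ⇒ R(z) = (1 + 5/16z)/(1 − 11/16z).

Need |R(x)|<1, x<0.
x=-1.17: |R|=0.3516
x=-2: |R|=0.1579
x=-10: |R|=0.2698
x=-100: |R|=0.4337
θ=11/16≥1/2 ⇒ |1+5/16x|<|1−11/16x| ∀x<0 ⇒ unbounded interval.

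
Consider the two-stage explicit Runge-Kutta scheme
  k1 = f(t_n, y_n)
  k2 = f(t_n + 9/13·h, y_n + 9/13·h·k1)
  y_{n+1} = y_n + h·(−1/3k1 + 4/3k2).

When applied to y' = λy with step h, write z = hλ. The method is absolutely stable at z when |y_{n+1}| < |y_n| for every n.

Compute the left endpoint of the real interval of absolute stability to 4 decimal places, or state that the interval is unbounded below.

left endpoint -1.0833.

Test eqn y'=λy, z=hλ:
  k1=λy_n ⇒ h·k1=z·y_n;  k2=λ(1+9/13z)y_n ⇒ h·k2=z(1+9/13z)y_n
  y_{n+1}/y_n = 1 − 1/3z + 4/3z(1+9/13z) = 1 + z + 12/13z²
  ⇒ R(z) = 1 + z + 12/13z².

Solve |R(x)|<1 on ℝ⁻.
x=-1.76: |R|=2.0993
R=1: x+12/13x²=0 ⇒ x=−13/12=-1.0833; min R=1−1/(4·12/13)=0.7292>−1
Confirm numerically:
  x=-0.961: |R|=0.89148 <1
  x=-0.810: |R|=0.79563 <1
  x=-0.755: |R|=0.77118 <1
  x=-0.748: |R|=0.76847 <1
  x=-1.346: |R|=1.32635 >1
  x=-1.188: |R|=1.11478 >1
So |R|<1 on (-1.0833, 0).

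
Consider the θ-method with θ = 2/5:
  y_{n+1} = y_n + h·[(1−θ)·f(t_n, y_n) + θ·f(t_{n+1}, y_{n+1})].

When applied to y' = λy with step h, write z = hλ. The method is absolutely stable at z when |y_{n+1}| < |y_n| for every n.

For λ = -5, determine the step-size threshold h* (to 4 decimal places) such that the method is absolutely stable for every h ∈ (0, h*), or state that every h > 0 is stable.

On y'=λy, z=hλ:
  y_{n+1} = y_n + z·[3/5·y_n + 2/5·y_{n+1}] ⇒ (1 − 2/5z)y_{n+1} = (1 + 3/5z)y_n
  Hence R(z) = (1 + 3/5z)/(1 − 2/5z).

Need |R(x)|<1, x<0.
x=-1.2: |R|=0.1892
R=−1: 1+3/5x = −1+2/5x ⇒ -1/5x=2 ⇒ x=2/(-1/5)=-10.0000
Confirm numerically:
  x=-8.115: |R|=0.91121 <1
  x=-7.361: |R|=0.86619 <1
  x=-5.251: |R|=0.69365 <1
  x=-10.397: |R|=1.01539 >1
  x=-10.116: |R|=1.00460 >1
Stable set (-10.0000, 0).

(-10.0000,0); λ=-5 ⇒ h* = (10)/5 = 2.0000.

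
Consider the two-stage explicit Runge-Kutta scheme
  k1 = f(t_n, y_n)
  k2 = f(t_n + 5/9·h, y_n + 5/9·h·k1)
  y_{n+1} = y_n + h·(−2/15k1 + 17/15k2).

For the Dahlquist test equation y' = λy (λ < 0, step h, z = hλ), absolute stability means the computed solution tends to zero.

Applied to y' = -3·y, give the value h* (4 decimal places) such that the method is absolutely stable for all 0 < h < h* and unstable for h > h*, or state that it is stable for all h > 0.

(-1.5882,0); λ=-3 ⇒ h* = (27/17)/3 = 0.5294.

Set f=λy, z=hλ:
  k1=λy_n ⇒ h·k1=z·y_n;  k2=λ(1+5/9z)y_n ⇒ h·k2=z(1+5/9z)y_n
  y_{n+1}/y_n = 1 − 2/15z + 17/15z(1+5/9z) = 1 + z + 17/27z²
  so R(z) = 1 + z + 17/27z².

Solve |R(x)|<1 on ℝ⁻.
x=-1.06: |R|=0.6475
R=1: x+17/27x²=0 ⇒ x=−27/17=-1.5882; min R=1−1/(4·17/27)=0.6029>−1
Confirm numerically:
  x=-1.323: |R|=0.77906 <1
  x=-1.119: |R|=0.66940 <1
  x=-1.104: |R|=0.66340 <1
  x=-0.802: |R|=0.60298 <1
  x=-2.078: |R|=1.64079 >1
  x=-2.074: |R|=1.63434 >1
Interval (-1.5882, 0).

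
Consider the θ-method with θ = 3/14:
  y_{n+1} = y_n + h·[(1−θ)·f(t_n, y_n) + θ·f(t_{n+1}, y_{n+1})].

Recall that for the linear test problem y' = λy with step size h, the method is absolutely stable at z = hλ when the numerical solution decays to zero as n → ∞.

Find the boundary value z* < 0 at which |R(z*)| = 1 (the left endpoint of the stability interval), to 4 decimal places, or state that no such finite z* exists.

left endpoint -3.5000.

Test eqn y'=λy, z=hλ:
  y_{n+1} = y_n + z·[11/14·y_n + 3/14·y_{n+1}] ⇒ (1 − 3/14z)y_{n+1} = (1 + 11/14z)y_n
  ⇒ R(z) = (1 + 11/14z)/(1 − 3/14z).

Need |R(x)|<1, x<0.
x=-1.39: |R|=0.0710
R=−1: 1+11/14x = −1+3/14x ⇒ -4/7x=2 ⇒ x=2/(-4/7)=-3.5000
Confirm numerically:
  x=-3.289: |R|=0.92927 <1
  x=-2.407: |R|=0.58796 <1
  x=-2.132: |R|=0.46342 <1
  x=-3.789: |R|=1.09114 >1
  x=-3.526: |R|=1.00846 >1
So |R|<1 on (-3.5000, 0).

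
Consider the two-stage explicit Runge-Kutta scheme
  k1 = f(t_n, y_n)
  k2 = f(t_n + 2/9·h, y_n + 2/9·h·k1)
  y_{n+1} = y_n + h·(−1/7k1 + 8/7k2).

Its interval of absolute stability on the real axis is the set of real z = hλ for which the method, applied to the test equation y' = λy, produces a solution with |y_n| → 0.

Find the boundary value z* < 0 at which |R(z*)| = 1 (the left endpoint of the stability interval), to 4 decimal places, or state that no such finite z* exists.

left endpoint -3.9375.

On y'=λy, z=hλ:
  k1=λy_n ⇒ h·k1=z·y_n;  k2=λ(1+2/9z)y_n ⇒ h·k2=z(1+2/9z)y_n
  y_{n+1}/y_n = 1 − 1/7z + 8/7z(1+2/9z) = 1 + z + 16/63z²
  so R(z) = 1 + z + 16/63z².

Need |R(x)|<1, x<0.
x=-0.67: |R|=0.4440
R=1: x+16/63x²=0 ⇒ x=−63/16=-3.9375; min R=1−1/(4·16/63)=0.0156>−1
Confirm numerically:
  x=-2.409: |R|=0.06485 <1
  x=-1.964: |R|=0.01563 <1
  x=-1.873: |R|=0.01795 <1
  x=-4.264: |R|=1.35357 >1
  x=-4.032: |R|=1.09677 >1
  x=-3.996: |R|=1.05937 >1
So |R|<1 on (-3.9375, 0).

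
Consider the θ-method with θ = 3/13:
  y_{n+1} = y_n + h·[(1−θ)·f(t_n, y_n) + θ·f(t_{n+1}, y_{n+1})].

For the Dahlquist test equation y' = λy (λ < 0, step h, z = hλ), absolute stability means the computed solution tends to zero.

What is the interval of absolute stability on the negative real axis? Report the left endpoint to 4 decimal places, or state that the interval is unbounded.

z∈(-3.7143,0).

Set f=λy, z=hλ:
  y_{n+1} = y_n + z·[10/13·y_n + 3/13·y_{n+1}] ⇒ (1 − 3/13z)y_{n+1} = (1 + 10/13z)y_n
  so R(z) = (1 + 10/13z)/(1 − 3/13z).

Solve |R(x)|<1 on ℝ⁻.
x=-0.64: |R|=0.4424
R=−1: 1+10/13x = −1+3/13x ⇒ -7/13x=2 ⇒ x=2/(-7/13)=-3.7143
Confirm numerically:
  x=-3.439: |R|=0.91736 <1
  x=-3.400: |R|=0.90517 <1
  x=-3.186: |R|=0.83607 <1
  x=-2.579: |R|=0.61677 <1
  x=-4.221: |R|=1.13821 >1
  x=-3.899: |R|=1.05235 >1
  x=-3.740: |R|=1.00743 >1
So |R|<1 on (-3.7143, 0).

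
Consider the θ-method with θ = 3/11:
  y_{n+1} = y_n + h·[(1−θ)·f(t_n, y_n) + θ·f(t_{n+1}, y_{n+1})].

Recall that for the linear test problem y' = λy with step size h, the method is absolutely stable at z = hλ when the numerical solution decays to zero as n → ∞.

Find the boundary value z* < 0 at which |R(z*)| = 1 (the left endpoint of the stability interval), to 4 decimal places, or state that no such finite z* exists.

left endpoint -4.4000.

Set f=λy, z=hλ:
  y_{n+1} = y_n + z·[8/11·y_n + 3/11·y_{n+1}] ⇒ (1 − 3/11z)y_{n+1} = (1 + 8/11z)y_n
  Hence R(z) = (1 + 8/11z)/(1 − 3/11z).

Need |R(x)|<1, x<0.
x=-1.66: |R|=0.1427
R=−1: 1+8/11x = −1+3/11x ⇒ -5/11x=2 ⇒ x=2/(-5/11)=-4.4000
Confirm numerically:
  x=-4.177: |R|=0.95262 <1
  x=-3.868: |R|=0.88232 <1
  x=-3.601: |R|=0.81677 <1
  x=-3.576: |R|=0.81038 <1
  x=-4.928: |R|=1.10239 >1
  x=-4.672: |R|=1.05437 >1
  x=-4.606: |R|=1.04150 >1
Stable set (-4.4000, 0).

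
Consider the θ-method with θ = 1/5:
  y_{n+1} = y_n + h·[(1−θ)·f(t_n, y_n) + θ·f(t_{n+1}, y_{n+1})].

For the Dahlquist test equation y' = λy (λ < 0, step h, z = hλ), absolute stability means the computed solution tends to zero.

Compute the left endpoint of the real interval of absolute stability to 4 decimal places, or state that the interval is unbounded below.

Test eqn y'=λy, z=hλ:
  y_{n+1} = y_n + z·[4/5·y_n + 1/5·y_{n+1}] ⇒ (1 − 1/5z)y_{n+1} = (1 + 4/5z)y_n
  so R(z) = (1 + 4/5z)/(1 − 1/5z).

Solve |R(x)|<1 on ℝ⁻.
x=-1.25: |R|=0.0000
R=−1: 1+4/5x = −1+1/5x ⇒ -3/5x=2 ⇒ x=2/(-3/5)=-3.3333
Confirm numerically:
  x=-2.935: |R|=0.84940 <1
  x=-1.788: |R|=0.31703 <1
  x=-1.688: |R|=0.26196 <1
  x=-1.507: |R|=0.15798 <1
  x=-3.886: |R|=1.18659 >1
  x=-3.777: |R|=1.15165 >1
Interval (-3.3333, 0).

left endpoint -3.3333.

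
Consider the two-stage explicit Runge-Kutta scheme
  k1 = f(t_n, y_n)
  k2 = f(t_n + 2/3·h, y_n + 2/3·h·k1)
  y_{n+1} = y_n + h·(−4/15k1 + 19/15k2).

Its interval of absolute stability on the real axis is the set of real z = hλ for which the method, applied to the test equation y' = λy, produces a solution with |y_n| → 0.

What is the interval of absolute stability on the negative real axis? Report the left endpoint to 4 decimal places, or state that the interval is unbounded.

(-1.1842, 0).

With y'=λy (z=hλ):
  k1=λy_n ⇒ h·k1=z·y_n;  k2=λ(1+2/3z)y_n ⇒ h·k2=z(1+2/3z)y_n
  y_{n+1}/y_n = 1 − 4/15z + 19/15z(1+2/3z) = 1 + z + 38/45z²
  R(z) = 1 + z + 38/45z².

Need |R(x)|<1, x<0.
x=-1.3: |R|=1.1271
R=1: x+38/45x²=0 ⇒ x=−45/38=-1.1842; min R=1−1/(4·38/45)=0.7039>−1
Confirm numerically:
  x=-1.106: |R|=0.92695 <1
  x=-1.013: |R|=0.85354 <1
  x=-0.758: |R|=0.72719 <1
  x=-0.587: |R|=0.70397 <1
  x=-1.759: |R|=1.85378 >1
  x=-1.277: |R|=1.10006 >1
  x=-1.236: |R|=1.05405 >1
Stable set (-1.1842, 0).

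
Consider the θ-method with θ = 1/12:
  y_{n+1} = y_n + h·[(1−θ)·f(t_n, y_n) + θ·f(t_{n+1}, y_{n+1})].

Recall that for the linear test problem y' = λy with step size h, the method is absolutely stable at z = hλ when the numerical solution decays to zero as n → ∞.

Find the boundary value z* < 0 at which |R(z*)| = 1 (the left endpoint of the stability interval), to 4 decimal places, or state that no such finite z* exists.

z* = -2.4000.

With y'=λy (z=hλ):
  y_{n+1} = y_n + z·[11/12·y_n + 1/12·y_{n+1}] ⇒ (1 − 1/12z)y_{n+1} = (1 + 11/12z)y_n
  Hence R(z) = (1 + 11/12z)/(1 − 1/12z).

Find x<0 with |R(x)|<1.
x=-0.92: |R|=0.1455
R=−1: 1+11/12x = −1+1/12x ⇒ -5/6x=2 ⇒ x=2/(-5/6)=-2.4000
Confirm numerically:
  x=-2.113: |R|=0.79664 <1
  x=-1.972: |R|=0.69367 <1
  x=-1.458: |R|=0.30004 <1
  x=-2.914: |R|=1.34464 >1
  x=-2.912: |R|=1.34335 >1
  x=-2.583: |R|=1.12549 >1
Interval (-2.4000, 0).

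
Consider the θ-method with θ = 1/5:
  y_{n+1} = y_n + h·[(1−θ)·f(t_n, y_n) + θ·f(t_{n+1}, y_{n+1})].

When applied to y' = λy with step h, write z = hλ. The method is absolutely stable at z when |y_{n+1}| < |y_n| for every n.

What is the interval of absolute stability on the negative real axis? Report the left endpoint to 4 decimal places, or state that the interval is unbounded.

Test eqn y'=λy, z=hλ:
  y_{n+1} = y_n + z·[4/5·y_n + 1/5·y_{n+1}] ⇒ (1 − 1/5z)y_{n+1} = (1 + 4/5z)y_n
  Hence R(z) = (1 + 4/5z)/(1 − 1/5z).

Boundary: |R(x)|=1, x<0.
x=-1.8: |R|=0.3235
R=−1: 1+4/5x = −1+1/5x ⇒ -3/5x=2 ⇒ x=2/(-3/5)=-3.3333
Confirm numerically:
  x=-3.079: |R|=0.90556 <1
  x=-1.784: |R|=0.31486 <1
  x=-1.492: |R|=0.14911 <1
  x=-3.928: |R|=1.19982 >1
  x=-3.687: |R|=1.12214 >1
  x=-3.389: |R|=1.01991 >1
Stable set (-3.3333, 0).

z∈(-3.3333,0).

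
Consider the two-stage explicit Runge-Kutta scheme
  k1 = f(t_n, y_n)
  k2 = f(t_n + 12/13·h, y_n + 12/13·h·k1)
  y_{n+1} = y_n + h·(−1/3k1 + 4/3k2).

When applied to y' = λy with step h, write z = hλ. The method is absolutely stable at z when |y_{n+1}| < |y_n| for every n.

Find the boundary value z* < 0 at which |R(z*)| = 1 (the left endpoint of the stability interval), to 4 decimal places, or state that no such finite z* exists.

left endpoint -0.8125.

Test eqn y'=λy, z=hλ:
  k1=λy_n ⇒ h·k1=z·y_n;  k2=λ(1+12/13z)y_n ⇒ h·k2=z(1+12/13z)y_n
  y_{n+1}/y_n = 1 − 1/3z + 4/3z(1+12/13z) = 1 + z + 16/13z²
  Hence R(z) = 1 + z + 16/13z².

Solve |R(x)|<1 on ℝ⁻.
x=-0.84: |R|=1.0284
R=1: x+16/13x²=0 ⇒ x=−13/16=-0.8125; min R=1−1/(4·16/13)=0.7969>−1
Confirm numerically:
  x=-0.699: |R|=0.90236 <1
  x=-0.485: |R|=0.80451 <1
  x=-0.361: |R|=0.79940 <1
  x=-1.279: |R|=1.73434 >1
  x=-1.073: |R|=1.34402 >1
Stable set (-0.8125, 0).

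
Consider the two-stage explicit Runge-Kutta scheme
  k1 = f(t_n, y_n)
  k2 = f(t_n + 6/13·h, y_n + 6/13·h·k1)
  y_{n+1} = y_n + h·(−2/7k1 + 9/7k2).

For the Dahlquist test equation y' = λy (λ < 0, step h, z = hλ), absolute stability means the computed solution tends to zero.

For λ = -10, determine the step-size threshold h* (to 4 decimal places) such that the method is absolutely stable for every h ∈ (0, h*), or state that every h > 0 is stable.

With y'=λy (z=hλ):
  k1=λy_n ⇒ h·k1=z·y_n;  k2=λ(1+6/13z)y_n ⇒ h·k2=z(1+6/13z)y_n
  y_{n+1}/y_n = 1 − 2/7z + 9/7z(1+6/13z) = 1 + z + 54/91z²
  so R(z) = 1 + z + 54/91z².

Solve |R(x)|<1 on ℝ⁻.
x=-1.78: |R|=1.1001
R=1: x+54/91x²=0 ⇒ x=−91/54=-1.6852; min R=1−1/(4·54/91)=0.5787>−1
Confirm numerically:
  x=-1.051: |R|=0.60448 <1
  x=-1.049: |R|=0.60399 <1
  x=-0.845: |R|=0.57871 <1
  x=-2.205: |R|=1.68016 >1
  x=-1.934: |R|=1.28555 >1
  x=-1.916: |R|=1.26243 >1
Interval (-1.6852, 0).

(-1.6852,0); λ=-10 ⇒ h* = (91/54)/10 = 0.1685.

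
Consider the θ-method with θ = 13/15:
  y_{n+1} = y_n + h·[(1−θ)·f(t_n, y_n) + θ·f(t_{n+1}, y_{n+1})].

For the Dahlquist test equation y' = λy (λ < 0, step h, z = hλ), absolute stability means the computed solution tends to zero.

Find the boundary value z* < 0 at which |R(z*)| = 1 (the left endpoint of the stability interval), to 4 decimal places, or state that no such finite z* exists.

Set f=λy, z=hλ:
  y_{n+1} = y_n + z·[2/15·y_n + 13/15·y_{n+1}] ⇒ (1 − 13/15z)y_{n+1} = (1 + 2/15z)y_n
  ⇒ R(z) = (1 + 2/15z)/(1 − 13/15z).

Solve |R(x)|<1 on ℝ⁻.
x=-1.68: |R|=0.3160
x=-2: |R|=0.2683
x=-10: |R|=0.0345
x=-100: |R|=0.1407
θ=13/15≥1/2 ⇒ |1+2/15x|<|1−13/15x| ∀x<0 ⇒ interval (−∞,0).

unbounded; (−∞, 0).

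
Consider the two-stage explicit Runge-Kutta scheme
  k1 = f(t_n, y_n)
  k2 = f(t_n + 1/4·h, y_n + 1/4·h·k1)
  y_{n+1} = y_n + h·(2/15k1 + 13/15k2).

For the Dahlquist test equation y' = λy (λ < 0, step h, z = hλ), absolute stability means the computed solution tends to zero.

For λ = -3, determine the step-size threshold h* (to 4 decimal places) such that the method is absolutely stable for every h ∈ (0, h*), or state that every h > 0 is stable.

On y'=λy, z=hλ:
  k1=λy_n ⇒ h·k1=z·y_n;  k2=λ(1+1/4z)y_n ⇒ h·k2=z(1+1/4z)y_n
  y_{n+1}/y_n = 1 + 2/15z + 13/15z(1+1/4z) = 1 + z + 13/60z²
  Hence R(z) = 1 + z + 13/60z².

Solve |R(x)|<1 on ℝ⁻.
x=-0.43: |R|=0.6101
R=1: x+13/60x²=0 ⇒ x=−60/13=-4.6154; min R=1−1/(4·13/60)=-0.1538>−1
Confirm numerically:
  x=-3.528: |R|=0.16880 <1
  x=-3.345: |R|=0.07929 <1
  x=-3.249: |R|=0.03813 <1
  x=-5.082: |R|=1.51379 >1
  x=-4.995: |R|=1.41084 >1
So |R|<1 on (-4.6154, 0).

(-4.6154,0); λ=-3 ⇒ h* = (60/13)/3 = 1.5385.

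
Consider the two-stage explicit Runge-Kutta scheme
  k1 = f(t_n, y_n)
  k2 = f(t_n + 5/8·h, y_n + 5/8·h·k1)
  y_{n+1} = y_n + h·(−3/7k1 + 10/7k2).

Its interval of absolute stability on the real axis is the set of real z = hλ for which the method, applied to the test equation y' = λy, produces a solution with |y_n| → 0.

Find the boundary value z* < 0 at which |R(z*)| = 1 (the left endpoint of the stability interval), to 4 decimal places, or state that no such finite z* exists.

On y'=λy, z=hλ:
  k1=λy_n ⇒ h·k1=z·y_n;  k2=λ(1+5/8z)y_n ⇒ h·k2=z(1+5/8z)y_n
  y_{n+1}/y_n = 1 − 3/7z + 10/7z(1+5/8z) = 1 + z + 25/28z²
  R(z) = 1 + z + 25/28z².

Boundary: |R(x)|=1, x<0.
x=-1.25: |R|=1.1451
R=1: x+25/28x²=0 ⇒ x=−28/25=-1.1200; min R=1−1/(4·25/28)=0.7200>−1
Confirm numerically:
  x=-1.091: |R|=0.97175 <1
  x=-0.635: |R|=0.72502 <1
  x=-0.506: |R|=0.72260 <1
  x=-1.697: |R|=1.87426 >1
  x=-1.152: |R|=1.03291 >1
Stable set (-1.1200, 0).

left endpoint -1.1200.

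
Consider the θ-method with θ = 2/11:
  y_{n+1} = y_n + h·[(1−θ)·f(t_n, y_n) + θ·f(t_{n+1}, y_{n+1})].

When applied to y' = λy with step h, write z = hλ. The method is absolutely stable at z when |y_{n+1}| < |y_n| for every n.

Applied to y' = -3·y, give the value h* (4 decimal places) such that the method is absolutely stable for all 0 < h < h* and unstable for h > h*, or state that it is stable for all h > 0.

(-3.1429,0); λ=-3 ⇒ h* = (22/7)/3 = 1.0476.

With y'=λy (z=hλ):
  y_{n+1} = y_n + z·[9/11·y_n + 2/11·y_{n+1}] ⇒ (1 − 2/11z)y_{n+1} = (1 + 9/11z)y_n
  Hence R(z) = (1 + 9/11z)/(1 − 2/11z).

Boundary: |R(x)|=1, x<0.
x=-0.49: |R|=0.5501
R=−1: 1+9/11x = −1+2/11x ⇒ -7/11x=2 ⇒ x=2/(-7/11)=-3.1429
Confirm numerically:
  x=-2.776: |R|=0.84485 <1
  x=-2.460: |R|=0.69975 <1
  x=-2.386: |R|=0.66409 <1
  x=-3.522: |R|=1.14708 >1
  x=-3.364: |R|=1.08732 >1
So |R|<1 on (-3.1429, 0).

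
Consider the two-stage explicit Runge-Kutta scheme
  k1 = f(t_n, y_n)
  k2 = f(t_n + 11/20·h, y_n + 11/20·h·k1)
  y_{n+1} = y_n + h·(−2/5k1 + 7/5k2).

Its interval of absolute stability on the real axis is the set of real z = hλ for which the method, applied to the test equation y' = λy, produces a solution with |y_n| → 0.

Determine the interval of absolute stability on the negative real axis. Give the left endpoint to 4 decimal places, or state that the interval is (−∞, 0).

Set f=λy, z=hλ:
  k1=λy_n ⇒ h·k1=z·y_n;  k2=λ(1+11/20z)y_n ⇒ h·k2=z(1+11/20z)y_n
  y_{n+1}/y_n = 1 − 2/5z + 7/5z(1+11/20z) = 1 + z + 77/100z²
  ⇒ R(z) = 1 + z + 77/100z².

Need |R(x)|<1, x<0.
x=-1.41: |R|=1.1208
R=1: x+77/100x²=0 ⇒ x=−100/77=-1.2987; min R=1−1/(4·77/100)=0.6753>−1
Confirm numerically:
  x=-1.206: |R|=0.91392 <1
  x=-1.127: |R|=0.85100 <1
  x=-0.747: |R|=0.68267 <1
  x=-0.612: |R|=0.67640 <1
  x=-1.523: |R|=1.26304 >1
  x=-1.392: |R|=1.10000 >1
  x=-1.350: |R|=1.05333 >1
So |R|<1 on (-1.2987, 0).

(-1.2987, 0).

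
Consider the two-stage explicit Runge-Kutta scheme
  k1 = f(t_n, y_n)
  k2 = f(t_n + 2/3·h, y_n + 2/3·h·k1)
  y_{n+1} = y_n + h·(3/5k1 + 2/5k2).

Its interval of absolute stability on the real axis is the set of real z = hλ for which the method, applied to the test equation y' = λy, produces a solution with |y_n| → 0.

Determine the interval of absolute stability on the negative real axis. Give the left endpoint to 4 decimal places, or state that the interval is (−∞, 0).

On y'=λy, z=hλ:
  k1=λy_n ⇒ h·k1=z·y_n;  k2=λ(1+2/3z)y_n ⇒ h·k2=z(1+2/3z)y_n
  y_{n+1}/y_n = 1 + 3/5z + 2/5z(1+2/3z) = 1 + z + 4/15z²
  so R(z) = 1 + z + 4/15z².

Boundary: |R(x)|=1, x<0.
x=-1.12: |R|=0.2145
R=1: x+4/15x²=0 ⇒ x=−15/4=-3.7500; min R=1−1/(4·4/15)=0.0625>−1
Confirm numerically:
  x=-3.687: |R|=0.93806 <1
  x=-2.596: |R|=0.20112 <1
  x=-2.082: |R|=0.07393 <1
  x=-4.217: |R|=1.52516 >1
  x=-4.092: |R|=1.37319 >1
  x=-3.993: |R|=1.25875 >1
Interval (-3.7500, 0).

z∈(-3.7500,0).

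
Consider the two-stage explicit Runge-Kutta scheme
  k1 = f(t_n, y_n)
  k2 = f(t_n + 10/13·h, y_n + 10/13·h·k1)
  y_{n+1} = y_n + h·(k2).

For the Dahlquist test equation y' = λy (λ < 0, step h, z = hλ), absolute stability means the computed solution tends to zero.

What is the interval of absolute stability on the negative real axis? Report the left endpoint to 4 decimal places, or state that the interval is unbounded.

On y'=λy, z=hλ:
  k1=λy_n ⇒ h·k1=z·y_n;  k2=λ(1+10/13z)y_n ⇒ h·k2=z(1+10/13z)y_n
  y_{n+1}/y_n = 1 + z(1+10/13z) = 1 + z + 10/13z²
  R(z) = 1 + z + 10/13z².

Solve |R(x)|<1 on ℝ⁻.
x=-1.73: |R|=1.5722
R=1: x+10/13x²=0 ⇒ x=−13/10=-1.3000; min R=1−1/(4·10/13)=0.6750>−1
Confirm numerically:
  x=-0.775: |R|=0.68702 <1
  x=-0.763: |R|=0.68482 <1
  x=-0.583: |R|=0.67845 <1
  x=-1.815: |R|=1.71902 >1
  x=-1.548: |R|=1.29531 >1
  x=-1.497: |R|=1.22685 >1
Stable set (-1.3000, 0).

z∈(-1.3000,0).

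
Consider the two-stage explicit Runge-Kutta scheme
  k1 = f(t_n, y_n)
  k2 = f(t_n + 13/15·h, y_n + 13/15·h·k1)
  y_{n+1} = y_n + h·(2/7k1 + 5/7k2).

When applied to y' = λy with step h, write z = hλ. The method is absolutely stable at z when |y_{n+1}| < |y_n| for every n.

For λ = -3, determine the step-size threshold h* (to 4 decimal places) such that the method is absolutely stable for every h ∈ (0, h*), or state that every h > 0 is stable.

Set f=λy, z=hλ:
  k1=λy_n ⇒ h·k1=z·y_n;  k2=λ(1+13/15z)y_n ⇒ h·k2=z(1+13/15z)y_n
  y_{n+1}/y_n = 1 + 2/7z + 5/7z(1+13/15z) = 1 + z + 13/21z²
  ⇒ R(z) = 1 + z + 13/21z².

Find x<0 with |R(x)|<1.
x=-1.74: |R|=1.1342
R=1: x+13/21x²=0 ⇒ x=−21/13=-1.6154; min R=1−1/(4·13/21)=0.5962>−1
Confirm numerically:
  x=-1.336: |R|=0.76894 <1
  x=-0.915: |R|=0.60328 <1
  x=-0.810: |R|=0.59616 <1
  x=-2.025: |R|=1.51348 >1
  x=-1.920: |R|=1.36206 >1
  x=-1.763: |R|=1.16110 >1
Interval (-1.6154, 0).

(-1.6154,0); λ=-3 ⇒ h* = (21/13)/3 = 0.5385.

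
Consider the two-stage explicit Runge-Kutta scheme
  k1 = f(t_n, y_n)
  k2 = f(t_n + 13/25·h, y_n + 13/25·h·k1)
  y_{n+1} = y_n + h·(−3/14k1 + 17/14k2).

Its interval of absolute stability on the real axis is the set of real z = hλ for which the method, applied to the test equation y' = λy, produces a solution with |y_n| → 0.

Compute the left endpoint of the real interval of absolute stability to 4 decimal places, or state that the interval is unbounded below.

Set f=λy, z=hλ:
  k1=λy_n ⇒ h·k1=z·y_n;  k2=λ(1+13/25z)y_n ⇒ h·k2=z(1+13/25z)y_n
  y_{n+1}/y_n = 1 − 3/14z + 17/14z(1+13/25z) = 1 + z + 221/350z²
  so R(z) = 1 + z + 221/350z².

Boundary: |R(x)|=1, x<0.
x=-1.35: |R|=0.8008
R=1: x+221/350x²=0 ⇒ x=−350/221=-1.5837; min R=1−1/(4·221/350)=0.6041>−1
Confirm numerically:
  x=-1.527: |R|=0.94532 <1
  x=-1.408: |R|=0.84378 <1
  x=-1.394: |R|=0.83301 <1
  x=-0.703: |R|=0.60906 <1
  x=-2.128: |R|=1.73135 >1
  x=-2.024: |R|=1.56270 >1
  x=-1.869: |R|=1.33668 >1
Stable set (-1.5837, 0).

z* = -1.5837.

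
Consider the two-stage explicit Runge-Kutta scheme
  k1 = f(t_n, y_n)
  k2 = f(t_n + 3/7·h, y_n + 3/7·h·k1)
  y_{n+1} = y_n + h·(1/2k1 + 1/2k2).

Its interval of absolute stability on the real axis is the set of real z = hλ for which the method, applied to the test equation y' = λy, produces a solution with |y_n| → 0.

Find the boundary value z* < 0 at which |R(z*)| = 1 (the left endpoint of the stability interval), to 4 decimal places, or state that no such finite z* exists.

On y'=λy, z=hλ:
  k1=λy_n ⇒ h·k1=z·y_n;  k2=λ(1+3/7z)y_n ⇒ h·k2=z(1+3/7z)y_n
  y_{n+1}/y_n = 1 + 1/2z + 1/2z(1+3/7z) = 1 + z + 3/14z²
  R(z) = 1 + z + 3/14z².

Boundary: |R(x)|=1, x<0.
x=-1.35: |R|=0.0405
R=1: x+3/14x²=0 ⇒ x=−14/3=-4.6667; min R=1−1/(4·3/14)=-0.1667>−1
Confirm numerically:
  x=-3.784: |R|=0.28428 <1
  x=-2.862: |R|=0.10678 <1
  x=-2.295: |R|=0.16635 <1
  x=-2.021: |R|=0.14576 <1
  x=-5.263: |R|=1.67254 >1
  x=-5.068: |R|=1.43585 >1
Interval (-4.6667, 0).

left endpoint -4.6667.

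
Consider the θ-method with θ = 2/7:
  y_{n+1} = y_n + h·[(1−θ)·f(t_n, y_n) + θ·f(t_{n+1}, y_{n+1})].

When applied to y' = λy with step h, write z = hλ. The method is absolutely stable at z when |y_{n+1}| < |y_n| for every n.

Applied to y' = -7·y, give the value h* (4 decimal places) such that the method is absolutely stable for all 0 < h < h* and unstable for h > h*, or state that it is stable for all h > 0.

Set f=λy, z=hλ:
  y_{n+1} = y_n + z·[5/7·y_n + 2/7·y_{n+1}] ⇒ (1 − 2/7z)y_{n+1} = (1 + 5/7z)y_n
  Hence R(z) = (1 + 5/7z)/(1 − 2/7z).

Solve |R(x)|<1 on ℝ⁻.
x=-1.74: |R|=0.1622
R=−1: 1+5/7x = −1+2/7x ⇒ -3/7x=2 ⇒ x=2/(-3/7)=-4.6667
Confirm numerically:
  x=-3.613: |R|=0.77780 <1
  x=-3.233: |R|=0.68060 <1
  x=-2.806: |R|=0.55741 <1
  x=-1.968: |R|=0.25969 <1
  x=-5.171: |R|=1.08724 >1
  x=-4.994: |R|=1.05781 >1
  x=-4.746: |R|=1.01443 >1
So |R|<1 on (-4.6667, 0).

(-4.6667,0); λ=-7 ⇒ h* = (14/3)/7 = 0.6667.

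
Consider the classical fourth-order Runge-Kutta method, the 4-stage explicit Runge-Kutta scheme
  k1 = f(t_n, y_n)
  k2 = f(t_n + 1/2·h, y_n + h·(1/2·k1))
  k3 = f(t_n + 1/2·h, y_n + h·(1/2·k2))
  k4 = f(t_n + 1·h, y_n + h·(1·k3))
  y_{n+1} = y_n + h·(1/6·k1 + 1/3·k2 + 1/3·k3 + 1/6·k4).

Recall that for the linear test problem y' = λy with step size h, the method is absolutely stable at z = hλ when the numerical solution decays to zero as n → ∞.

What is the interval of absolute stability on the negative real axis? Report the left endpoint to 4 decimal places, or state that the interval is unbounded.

Set f=λy, z=hλ:
  order 4, 4-stage ⇒ R(z)=1+z+z^2/2+z^3/6+z^4/24
  (e.g. R(-1.03)=0.36523, |R|=0.36523)

Boundary: |R(x)|=1, x<0.
x=-1.03: |R|=0.3652
|R(-2.46)|=0.6106 |R(-2.41)|=0.5667 |R(-0.65)|=0.5229
Bisect:
  x_lo=-3.4511 |R|=2.5639  x_hi=-0.1220 |R|=0.8852
  mid=-1.78653 |R|=0.28343 →hi
  mid=-2.61881 |R|=0.77667 →hi
  mid=-3.03495 |R|=1.44644 →lo
  mid=-2.82688 |R|=1.06453 →lo
  mid=-2.72285 |R|=0.90986 →hi
  mid=-2.77486 |R|=0.98439 →hi
  mid=-2.80087 |R|=1.02374 →lo
  mid=-2.78787 |R|=1.00389 →lo
  mid=-2.78137 |R|=0.99409 →hi
  ...
  [-2.78543,-2.78523] ⇒ x*=-2.7853
Stable set (-2.7853, 0).

z∈(-2.7853,0).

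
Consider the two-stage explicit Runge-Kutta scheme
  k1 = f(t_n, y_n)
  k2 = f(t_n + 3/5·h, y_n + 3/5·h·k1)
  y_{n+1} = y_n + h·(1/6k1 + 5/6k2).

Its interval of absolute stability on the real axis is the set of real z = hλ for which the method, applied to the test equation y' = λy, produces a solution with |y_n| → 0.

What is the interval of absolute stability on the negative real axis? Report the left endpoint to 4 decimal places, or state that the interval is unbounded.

z∈(-2.0000,0).

Test eqn y'=λy, z=hλ:
  k1=λy_n ⇒ h·k1=z·y_n;  k2=λ(1+3/5z)y_n ⇒ h·k2=z(1+3/5z)y_n
  y_{n+1}/y_n = 1 + 1/6z + 5/6z(1+3/5z) = 1 + z + 1/2z²
  ⇒ R(z) = 1 + z + 1/2z².

Solve |R(x)|<1 on ℝ⁻.
x=-0.4: |R|=0.6800
R=1: x+1/2x²=0 ⇒ x=−2=-2.0000; min R=1−1/(4·1/2)=0.5000>−1
Confirm numerically:
  x=-1.726: |R|=0.76354 <1
  x=-1.018: |R|=0.50016 <1
  x=-0.948: |R|=0.50135 <1
  x=-2.572: |R|=1.73559 >1
  x=-2.462: |R|=1.56872 >1
  x=-2.269: |R|=1.30518 >1
Interval (-2.0000, 0).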